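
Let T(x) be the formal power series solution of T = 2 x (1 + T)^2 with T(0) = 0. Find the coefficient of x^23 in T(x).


Apply the Lagrange inversion formula: if T = 2 x * phi(T) with phi(t) = (1 + t)^2, then [x^n] T = 2^n * (1/n) [t^(n-1)] phi(t)^n = 2^n * (1/n) [t^(n-1)] (1 + t)^(2n) = 2^n * (1/n) C(2n, n-1).
Using the identity C(2n, n-1) = C(2n, n) * n / (n+1), the unscaled factor equals C(2n, n) / (n+1) = C_n, the n-th Catalan number.
For n = 23: C_23 = C(46, 23) / 24 = 8233430727600/24 = 343059613650.
With the 2^23 = 8388608 factor, the coefficient is 8388608 * 343059613650 = 2877792619541299200.

2877792619541299200


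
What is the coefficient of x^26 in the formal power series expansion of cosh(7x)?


The Maclaurin series is cosh(t) = sum_{m>=0} t^(2m) / (2m)!, so substituting t = 7x, only even powers of x are nonzero, with coefficient of x^(2m) equal to 7^(2m) / (2m)!.
For x^26 the coefficient is 7^26/26! = 9387480337647754305649/403291461126605635584000000 = 27368747340080916343/1175776854596517888000000.

27368747340080916343/1175776854596517888000000


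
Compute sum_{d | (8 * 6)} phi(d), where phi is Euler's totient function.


First, 8 * 6 = 48. One classical identity is sum_{d | n} phi(d) = n (each k in [1, n] has a unique gcd with n, and among the k's with gcd(k, n) = n/d there are phi(d) of them). So the sum equals 48. We also verify directly:
Divisors of 48: 1, 2, 3, 4, 6, 8, 12, 16, 24, 48.
phi values: 1, 1, 2, 2, 2, 4, 4, 8, 8, 16.
Sum = 48.

48


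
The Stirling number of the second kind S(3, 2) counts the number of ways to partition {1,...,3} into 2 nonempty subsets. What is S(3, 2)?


Using the explicit formula S(n,k) = (1/k!) sum_{j=0}^{k} (-1)^(k-j) C(k,j) j^n:
S(3, 2) = 3
Equivalently, S(n,k) is n! times the coefficient of x^n in the EGF (e^x - 1)^k / k!.

3


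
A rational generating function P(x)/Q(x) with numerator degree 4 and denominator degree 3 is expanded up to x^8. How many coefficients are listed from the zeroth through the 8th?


Expanding up to x^8 gives the coefficients for x^0, x^1, ..., x^8.
That is 8 + 1 = 9 coefficients in total.

9


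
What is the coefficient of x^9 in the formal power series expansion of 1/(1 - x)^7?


The expansion 1/(1 - x)^r = sum_{k>=0} C(k + r - 1, r - 1) x^k follows from the multiset / negative-binomial theorem (or from repeated differentiation of the geometric series).
For r = 7 and k = 9:
C(15, 6) = 1307674368000 / (720 * 362880) = 5005.

5005


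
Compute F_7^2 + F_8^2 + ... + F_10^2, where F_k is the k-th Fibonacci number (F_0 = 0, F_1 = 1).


There is a standard identity sum_{k=0}^{N} F_k^2 = F_N * F_{N+1} (proved inductively from the telescoping relation F_k^2 = F_k F_{k+1} - F_{k-1} F_k). Then
sum_{k=7}^{10} F_k^2 = F_10 F_11 - F_6 F_7.
Computing: F_10 = 55, F_11 = 89, F_6 = 8, F_7 = 13.
Sum = 55 * 89 - 8 * 13 = 4791.

4791


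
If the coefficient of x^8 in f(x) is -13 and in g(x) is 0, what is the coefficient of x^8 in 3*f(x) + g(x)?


Scalar multiplication scales coefficients: 3 * -13 = -39.
Then add the g coefficient: -39 + 0
= -39

-39


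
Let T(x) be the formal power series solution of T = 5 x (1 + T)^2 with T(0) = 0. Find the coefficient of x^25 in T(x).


Apply the Lagrange inversion formula: if T = 5 x * phi(T) with phi(t) = (1 + t)^2, then [x^n] T = 5^n * (1/n) [t^(n-1)] phi(t)^n = 5^n * (1/n) [t^(n-1)] (1 + t)^(2n) = 5^n * (1/n) C(2n, n-1).
Using the identity C(2n, n-1) = C(2n, n) * n / (n+1), the unscaled factor equals C(2n, n) / (n+1) = C_n, the n-th Catalan number.
For n = 25: C_25 = C(50, 25) / 26 = 126410606437752/26 = 4861946401452.
With the 5^25 = 298023223876953125 factor, the coefficient is 298023223876953125 * 4861946401452 = 1448972940877676010131835937500.

1448972940877676010131835937500


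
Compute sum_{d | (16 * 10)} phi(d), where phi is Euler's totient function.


First, 16 * 10 = 160. One classical identity is sum_{d | n} phi(d) = n (each k in [1, n] has a unique gcd with n, and among the k's with gcd(k, n) = n/d there are phi(d) of them). So the sum equals 160. We also verify directly:
Divisors of 160: 1, 2, 4, 5, 8, 10, 16, 20, 32, 40, 80, 160.
phi values: 1, 1, 2, 4, 4, 4, 8, 8, 16, 16, 32, 64.
Sum = 160.

160


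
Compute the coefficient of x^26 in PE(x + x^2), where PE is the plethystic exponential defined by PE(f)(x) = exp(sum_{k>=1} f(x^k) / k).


With f(x) = x + x^2, the exponent is sum_{k>=1} (x^k + x^(2k)) / k = -ln(1 - x) - ln(1 - x^2). Exponentiating:
PE(x + x^2) = 1 / ((1 - x)(1 - x^2)).
This is the generating function for partitions of n into parts of size 1 or 2. The number of 2's can be any j in 0..13, and the rest are 1's, so
[x^26] = floor(26/2) + 1 = 14.

14


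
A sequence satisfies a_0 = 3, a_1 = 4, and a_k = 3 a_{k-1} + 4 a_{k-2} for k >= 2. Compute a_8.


The characteristic equation is t^2 - 3 t - 4 = 0, with roots r_1 = 4 and r_2 = -1 (so c_1 = r_1 + r_2, c_2 = -r_1 r_2 as required).
One can use the closed form a_n = A r_1^n + B r_2^n, but direct iteration is more reliable:
a_0 = 3, a_1 = 4, a_2 = 24, a_3 = 88, a_4 = 360, a_5 = 1432, a_6 = 5736, a_7 = 22936, a_8 = 91752.
So a_8 = 91752.

91752


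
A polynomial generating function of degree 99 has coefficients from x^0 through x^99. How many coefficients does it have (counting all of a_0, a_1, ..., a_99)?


A polynomial of degree 99 takes the form a_0 + a_1 x + ... + a_99 x^99.
The number of coefficients is 99 + 1 = 100.

100


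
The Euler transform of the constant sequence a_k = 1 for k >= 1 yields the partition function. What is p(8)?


The Euler transform converts the sequence a_k = 1 into the number of integer partitions.
Using the recurrence or dynamic programming:
p(8) = 22

22


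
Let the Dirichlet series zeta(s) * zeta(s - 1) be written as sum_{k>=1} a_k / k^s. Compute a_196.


Convolution gives a_k = sum_{d | k} d * 1 = sum_{d | k} d = sigma(k), the sum of positive divisors of k.
For k = 196, the divisors are 1, 2, 4, 7, 14, 28, 49, 98, 196, so
sigma(196) = 1 + 2 + 4 + 7 + 14 + 28 + 49 + 98 + 196 = 399.

399


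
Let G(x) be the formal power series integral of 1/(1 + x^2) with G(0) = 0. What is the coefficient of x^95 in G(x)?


1/(1 + x^2) = sum_{j>=0} (-1)^j x^(2j). Integrating termwise with G(0) = 0:
G(x) = sum_{j>=0} (-1)^j x^(2j+1) / (2j+1) = arctan(x).
Only odd powers are nonzero. For x^95 write 95 = 2*47 + 1, giving
(-1)^47 / 95 = -1/95 = -1/95.

-1/95


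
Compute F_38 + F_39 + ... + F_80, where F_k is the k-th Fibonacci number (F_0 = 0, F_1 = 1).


Use the identity sum_{k=0}^{N} F_k = F_{N+2} - 1 (which follows from F_{k+2} - F_{k+1} = F_k). Then
sum_{k=38}^{80} F_k = (F_{82} - 1) - (F_{39} - 1) = F_{82} - F_{39}.
Computing: F_{82} = 61305790721611591, F_{39} = 63245986, so
Sum = 61305790721611591 - 63245986 = 61305790658365605.

61305790658365605


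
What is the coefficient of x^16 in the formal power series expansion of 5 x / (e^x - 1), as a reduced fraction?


The exponential generating function for Bernoulli numbers is
x / (e^x - 1) = sum_{k>=0} B_k x^k / k!.
So the coefficient of x^16 in 5 x / (e^x - 1) is 5 B_16 / 16!.
Computing: B_16 = -3617/510, 16! = 20922789888000, giving
5 * -3617/510 / 20922789888000 = -3617/2134124568576000.

-3617/2134124568576000


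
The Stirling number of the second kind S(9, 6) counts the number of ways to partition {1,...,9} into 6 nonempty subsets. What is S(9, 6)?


Using the explicit formula S(n,k) = (1/k!) sum_{j=0}^{k} (-1)^(k-j) C(k,j) j^n:
S(9, 6) = 2646
Equivalently, S(n,k) is n! times the coefficient of x^n in the EGF (e^x - 1)^k / k!.

2646


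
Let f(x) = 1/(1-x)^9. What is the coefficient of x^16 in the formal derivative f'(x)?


Differentiate: d/dx [ 1/(1-x)^r ] = r / (1-x)^(r+1).
Here r = 9, so f'(x) = 9 / (1-x)^10.
The expansion of 1/(1-x)^(r+1) has coefficient of x^n equal to C(n+r, r).
So the coefficient of x^16 in f'(x) is
9 * C(25, 9) = 9 * 2042975 = 18386775

18386775


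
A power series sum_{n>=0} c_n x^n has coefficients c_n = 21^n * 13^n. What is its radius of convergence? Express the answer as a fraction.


By the root test (Cauchy-Hadamard), the radius is R = 1 / limsup_n |c_n|^(1/n).
Here |c_n|^(1/n) = (21^n * 13^n)^(1/n) = 21 * 13 = 273 for all n.
So R = 1/273 = 1/273.

1/273


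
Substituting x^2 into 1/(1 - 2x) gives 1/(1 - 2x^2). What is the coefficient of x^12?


The coefficient of x^(2m) in 1/(1 - 2x^2) is 2^m.
With n = 12 = 2*6, the coefficient is 2^6 = 64.

64


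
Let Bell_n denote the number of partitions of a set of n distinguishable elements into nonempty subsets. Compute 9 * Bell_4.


Bell_4 can be computed from the Bell triangle or from Dobinski's identity Bell_n = (1/e) * sum_{k>=0} k^n / k!.
Computing Bell_4 = 15.
Then 9 * 15 = 135.

135


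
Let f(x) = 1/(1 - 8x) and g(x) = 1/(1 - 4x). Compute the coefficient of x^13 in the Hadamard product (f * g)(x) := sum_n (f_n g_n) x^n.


f has coefficients f_k = 8^k and g has coefficients g_k = 4^k, so the Hadamard product has coefficient (f*g)_k = 8^k * 4^k = 32^k.
For k = 13: 32^13 = 36893488147419103232.

36893488147419103232


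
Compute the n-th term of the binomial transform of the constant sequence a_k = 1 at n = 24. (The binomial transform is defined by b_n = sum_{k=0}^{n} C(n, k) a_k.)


With a_k = 1 for all k, b_n = sum_{k=0}^{n} C(n, k) = 2^n by the binomial theorem.
For n = 24: 2^24 = 16777216.

16777216


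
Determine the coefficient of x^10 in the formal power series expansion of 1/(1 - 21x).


The geometric series identity gives 1/(1 - c x) = sum_{k>=0} c^k x^k, so the coefficient of x^k is c^k.
Here c = 21 and k = 10.
Computing: 21^10 = 16679880978201

16679880978201


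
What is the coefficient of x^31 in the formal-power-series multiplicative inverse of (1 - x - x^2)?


Let the inverse be f(x) = sum_{k>=0} a_k x^k. From f(x) * (1 - x - x^2) = 1 and matching coefficients:
 x^0: a_0 = 1.
 x^1: a_1 - a_0 = 0, so a_1 = 1.
 x^k (k >= 2): a_k - a_{k-1} - a_{k-2} = 0, i.e. a_k = a_{k-1} + a_{k-2}.
This is the Fibonacci-type recurrence shifted so that a_0 = a_1 = 1.
Iterating: a_0=1, a_1=1, a_2=2, a_3=3, a_4=5, a_5=8, a_6=13, a_7=21, a_8=34, a_9=55, ...
a_31 = 2178309.

2178309


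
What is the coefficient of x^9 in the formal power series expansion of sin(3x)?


The Maclaurin series is sin(t) = sum_{k>=0} (-1)^k t^(2k+1) / (2k+1)!, so substituting t = 3x, only odd powers of x are nonzero, with coefficient of x^(2k+1) equal to (-1)^k 3^(2k+1) / (2k+1)!.
Write 9 = 2*4 + 1, giving the coefficient (-1)^4 * 3^9 / 9! = 19683/362880 = 243/4480.

243/4480


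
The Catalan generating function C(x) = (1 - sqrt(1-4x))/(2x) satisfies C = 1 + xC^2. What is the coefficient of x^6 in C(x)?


Substituting x -> x scales the n-th coefficient by 1, so [x^6] C(x) = C_6.
C_6 = C(2*6, 6)/(7) = 924/7 = 132.
= 132.

132


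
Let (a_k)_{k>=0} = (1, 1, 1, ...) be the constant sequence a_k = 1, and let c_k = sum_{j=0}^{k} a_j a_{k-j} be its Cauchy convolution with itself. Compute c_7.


Since a_j = 1 for all j >= 0, the convolution sum becomes
c_k = sum_{j=0}^{k} 1 * 1 = 1 * (k + 1).
Equivalently, the generating function of (a_k) is 1/(1 - x) and its square is 1/(1 - x)^2 = sum_{k>=0} 1(k + 1) x^k.
For k = 7: 1 * 8 = 8.

8


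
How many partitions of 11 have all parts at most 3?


Using the generating function (1-x)^(-1)(1-x^2)^(-1)(1-x^3)^(-1),
the coefficient of x^11 counts these restricted partitions.
Result = 16

16


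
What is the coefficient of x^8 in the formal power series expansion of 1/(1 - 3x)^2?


The general identity 1/(1 - c x)^r = sum_{k>=0} c^k C(k + r - 1, r - 1) x^k follows by substituting y = c x into 1/(1 - y)^r = sum_{k>=0} C(k + r - 1, r - 1) y^k.
For c = 3, r = 2, k = 8:
3^8 * C(9, 1) = 6561 * 9 = 59049.

59049


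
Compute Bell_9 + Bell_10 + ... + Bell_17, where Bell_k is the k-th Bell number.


Recall Bell_k counts set partitions of a k-set (with Bell_0 = 1 by convention).
Bell_9 through Bell_17: 21147, 115975, 678570, 4213597, 27644437, 190899322, 1382958545, 10480142147, 82864869804
Sum = 21147 + 115975 + 678570 + 4213597 + 27644437 + 190899322 + 1382958545 + 10480142147 + 82864869804 = 94951543544.

94951543544


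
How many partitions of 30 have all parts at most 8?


Using the generating function (1-x)^(-1)(1-x^2)^(-1)...(1-x^8)^(-1),
the coefficient of x^30 counts these restricted partitions.
Result = 2462

2462


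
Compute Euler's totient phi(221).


phi(n) counts integers in [1, n] coprime to n. Using the multiplicative formula phi(n) = n * prod_{p | n} (1 - 1/p):
221 = 13 * 17, so
phi(221) = 221 * (1 - 1/13) * (1 - 1/17) = 192.

192


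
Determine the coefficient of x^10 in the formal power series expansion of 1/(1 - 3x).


The geometric series identity gives 1/(1 - c x) = sum_{k>=0} c^k x^k, so the coefficient of x^k is c^k.
Here c = 3 and k = 10.
Computing: 3^10 = 59049

59049


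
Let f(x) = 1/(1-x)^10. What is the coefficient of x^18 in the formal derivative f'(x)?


Differentiate: d/dx [ 1/(1-x)^r ] = r / (1-x)^(r+1).
Here r = 10, so f'(x) = 10 / (1-x)^11.
The expansion of 1/(1-x)^(r+1) has coefficient of x^n equal to C(n+r, r).
So the coefficient of x^18 in f'(x) is
10 * C(28, 10) = 10 * 13123110 = 131231100

131231100


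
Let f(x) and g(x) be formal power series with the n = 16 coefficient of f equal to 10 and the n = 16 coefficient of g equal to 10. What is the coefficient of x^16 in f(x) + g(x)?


Addition of formal power series is termwise.
The coefficient of x^16 in f + g = 10 + 10
= 20

20


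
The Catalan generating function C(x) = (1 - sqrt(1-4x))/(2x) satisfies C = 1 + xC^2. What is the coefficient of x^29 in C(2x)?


Substituting x -> 2x scales the n-th coefficient by 2^n, so [x^29] C(2x) = 2^29 * C_29.
C_29 = C(2*29, 29)/(30) = 30067266499541040/30 = 1002242216651368.
So 2^29 * 1002242216651368 = 536870912 * 1002242216651368 = 538074692898521524207616.

538074692898521524207616


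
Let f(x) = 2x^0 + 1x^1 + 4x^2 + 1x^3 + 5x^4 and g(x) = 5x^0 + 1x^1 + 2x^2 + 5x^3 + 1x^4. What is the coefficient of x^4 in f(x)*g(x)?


Cauchy product at x^4:
2*1 + 1*5 + 4*2 + 1*1 + 5*5
= 41

41


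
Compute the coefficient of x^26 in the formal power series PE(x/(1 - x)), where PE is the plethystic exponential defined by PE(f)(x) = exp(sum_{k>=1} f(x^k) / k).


For f(x) = x/(1 - x) we have
sum_{k>=1} f(x^k) / k = sum_{k>=1} (1/k) * x^k / (1 - x^k) = sum_{k, m >= 1} x^(k m) / k,
which after exponentiating simplifies to
PE(x/(1 - x)) = prod_{k>=1} 1 / (1 - x^k).
This is the generating function for the partition function p(n), so the coefficient of x^26 is p(26).
Computing p(26) by dynamic programming over parts 1, 2, ..., 26: p(26) = 2436.

2436


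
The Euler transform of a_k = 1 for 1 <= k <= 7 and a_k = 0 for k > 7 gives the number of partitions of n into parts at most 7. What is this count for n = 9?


Partitions of 9 into parts at most 7:
Using generating function (1-x)^(-1)(1-x^2)^(-1)...(1-x^7)^(-1),
the coefficient of x^9 = 28

28


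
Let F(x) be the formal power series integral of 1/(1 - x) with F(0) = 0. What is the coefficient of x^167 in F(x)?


1/(1 - x) = sum_{k>=0} x^k. Integrating termwise and using F(0) = 0 gives
F(x) = sum_{k>=0} x^(k+1) / (k+1) = sum_{m>=1} x^m / m = -ln(1 - x).
So the coefficient of x^167 is 1/167 = 1/167.

1/167


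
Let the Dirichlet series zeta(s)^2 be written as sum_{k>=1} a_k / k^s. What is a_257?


The Dirichlet convolution of the constant function 1 with itself gives (1 * 1)(k) = sum_{d | k} 1 = d(k), the number of positive divisors of k.
Since zeta(s) = sum_{k>=1} 1/k^s, we have zeta(s)^2 = sum_{k>=1} d(k)/k^s, so a_k = d(k).
For k = 257: the divisors are 1, 257.
Count = 2.

2


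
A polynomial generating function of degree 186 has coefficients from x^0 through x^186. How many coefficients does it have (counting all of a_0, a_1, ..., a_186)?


A polynomial of degree 186 takes the form a_0 + a_1 x + ... + a_186 x^186.
The number of coefficients is 186 + 1 = 187.

187


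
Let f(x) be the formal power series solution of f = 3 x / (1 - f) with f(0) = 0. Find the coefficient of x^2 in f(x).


Apply Lagrange inversion: f = 3 x * phi(f) with phi(t) = 1/(1 - t), so
[x^n] f = 3^n * (1/n) [t^(n-1)] phi(t)^n = 3^n * (1/n) [t^(n-1)] (1 - t)^(-n) = 3^n * (1/n) C(2n - 2, n - 1) = 3^n * C_{n-1}.
For n = 2: C_1 = C(2, 1) / 2 = 2/2 = 1.
With the 3^2 = 9 factor, the coefficient is 9 * 1 = 9.

9


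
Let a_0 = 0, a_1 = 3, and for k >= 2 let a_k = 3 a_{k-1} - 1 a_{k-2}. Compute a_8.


Iterating the recurrence forward:
a_0 = 0
a_1 = 3
a_2 = 3*3 - 1*0 = 9
a_3 = 3*9 - 1*3 = 24
a_4 = 3*24 - 1*9 = 63
a_5 = 3*63 - 1*24 = 165
a_6 = 3*165 - 1*63 = 432
a_7 = 3*432 - 1*165 = 1131
a_8 = 3*1131 - 1*432 = 2961
So a_8 = 2961.

2961


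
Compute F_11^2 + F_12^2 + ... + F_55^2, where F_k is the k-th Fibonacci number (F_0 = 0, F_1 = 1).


There is a standard identity sum_{k=0}^{N} F_k^2 = F_N * F_{N+1} (proved inductively from the telescoping relation F_k^2 = F_k F_{k+1} - F_{k-1} F_k). Then
sum_{k=11}^{55} F_k^2 = F_55 F_56 - F_10 F_11.
Computing: F_55 = 139583862445, F_56 = 225851433717, F_10 = 55, F_11 = 89.
Sum = 139583862445 * 225851433717 - 55 * 89 = 31525215456959763053170.

31525215456959763053170


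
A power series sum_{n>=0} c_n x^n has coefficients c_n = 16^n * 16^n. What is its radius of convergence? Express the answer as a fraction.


By the root test (Cauchy-Hadamard), the radius is R = 1 / limsup_n |c_n|^(1/n).
Here |c_n|^(1/n) = (16^n * 16^n)^(1/n) = 16 * 16 = 256 for all n.
So R = 1/256 = 1/256.

1/256


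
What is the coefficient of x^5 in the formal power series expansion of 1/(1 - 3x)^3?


The general identity 1/(1 - c x)^r = sum_{k>=0} c^k C(k + r - 1, r - 1) x^k follows by substituting y = c x into 1/(1 - y)^r = sum_{k>=0} C(k + r - 1, r - 1) y^k.
For c = 3, r = 3, k = 5:
3^5 * C(7, 2) = 243 * 21 = 5103.

5103


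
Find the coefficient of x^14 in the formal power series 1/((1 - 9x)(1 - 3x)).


By partial fractions or Cauchy convolution:
The coefficient equals sum_{k=0}^{14} 9^k * 3^(14-k).
= 34315186290957

34315186290957


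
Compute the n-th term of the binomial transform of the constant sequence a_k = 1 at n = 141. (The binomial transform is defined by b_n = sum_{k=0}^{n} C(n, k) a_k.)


With a_k = 1 for all k, b_n = sum_{k=0}^{n} C(n, k) = 2^n by the binomial theorem.
For n = 141: 2^141 = 2787593149816327892691964784081045188247552.

2787593149816327892691964784081045188247552


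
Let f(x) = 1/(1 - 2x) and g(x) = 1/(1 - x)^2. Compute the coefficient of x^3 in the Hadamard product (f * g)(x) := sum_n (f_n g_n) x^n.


f has coefficients f_k = 2^k. For g = 1/(1 - x)^2 the coefficient is g_k = C(k + 1, 1) = k + 1. The Hadamard coefficient is (f * g)_k = 2^k * (k + 1).
For k = 3: 2^3 * 4 = 8 * 4 = 32.

32


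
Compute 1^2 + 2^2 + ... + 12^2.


This power sum has a closed form given by Faulhaber's formula
sum_{k=1}^{m} k^p = (1 / (p + 1)) * sum_{j=0}^{p} C(p + 1, j) B_j m^(p + 1 - j),
but for small m direct computation is fastest:
1 + 4 + 9 + 16 + 25 + 36 + 49 + 64 + 81 + 100 + 121 + 144 = 650.

650


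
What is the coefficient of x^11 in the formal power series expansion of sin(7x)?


The Maclaurin series is sin(t) = sum_{k>=0} (-1)^k t^(2k+1) / (2k+1)!, so substituting t = 7x, only odd powers of x are nonzero, with coefficient of x^(2k+1) equal to (-1)^k 7^(2k+1) / (2k+1)!.
Write 11 = 2*5 + 1, giving the coefficient (-1)^5 * 7^11 / 11! = -1977326743/39916800 = -282475249/5702400.

-282475249/5702400


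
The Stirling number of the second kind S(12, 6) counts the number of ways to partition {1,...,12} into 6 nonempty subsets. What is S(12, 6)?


Using the explicit formula S(n,k) = (1/k!) sum_{j=0}^{k} (-1)^(k-j) C(k,j) j^n:
S(12, 6) = 1323652
Equivalently, S(n,k) is n! times the coefficient of x^n in the EGF (e^x - 1)^k / k!.

1323652


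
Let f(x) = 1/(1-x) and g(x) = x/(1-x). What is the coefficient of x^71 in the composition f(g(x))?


First simplify the composition: f(g(x)) = 1/(1 - x/(1-x)) = (1-x)/((1-x) - x) = (1-x)/(1-2x).
Now extract the coefficient. Write (1-x)/(1-2x) = 1/(1-2x) - x/(1-2x).
The coefficient of x^n in 1/(1-2x) is 2^n, and in x/(1-2x) is 2^(n-1) (for n >= 1).
So the coefficient of x^71 is 2^71 - 2^70 = 2361183241434822606848 - 1180591620717411303424 = 1180591620717411303424.

1180591620717411303424


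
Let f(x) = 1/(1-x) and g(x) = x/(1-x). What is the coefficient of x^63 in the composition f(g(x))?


First simplify the composition: f(g(x)) = 1/(1 - x/(1-x)) = (1-x)/((1-x) - x) = (1-x)/(1-2x).
Now extract the coefficient. Write (1-x)/(1-2x) = 1/(1-2x) - x/(1-2x).
The coefficient of x^n in 1/(1-2x) is 2^n, and in x/(1-2x) is 2^(n-1) (for n >= 1).
So the coefficient of x^63 is 2^63 - 2^62 = 9223372036854775808 - 4611686018427387904 = 4611686018427387904.

4611686018427387904


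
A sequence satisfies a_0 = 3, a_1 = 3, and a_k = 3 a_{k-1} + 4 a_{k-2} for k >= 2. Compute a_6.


The characteristic equation is t^2 - 3 t - 4 = 0, with roots r_1 = 4 and r_2 = -1 (so c_1 = r_1 + r_2, c_2 = -r_1 r_2 as required).
One can use the closed form a_n = A r_1^n + B r_2^n, but direct iteration is more reliable:
a_0 = 3, a_1 = 3, a_2 = 21, a_3 = 75, a_4 = 309, a_5 = 1227, a_6 = 4917.
So a_6 = 4917.

4917


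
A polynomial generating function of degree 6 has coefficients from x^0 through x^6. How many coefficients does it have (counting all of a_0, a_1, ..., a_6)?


A polynomial of degree 6 takes the form a_0 + a_1 x + ... + a_6 x^6.
The number of coefficients is 6 + 1 = 7.

7


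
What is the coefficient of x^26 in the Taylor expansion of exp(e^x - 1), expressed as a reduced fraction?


exp(e^x - 1) = sum_{k>=0} Bell_k x^k / k!, where Bell_k is the k-th Bell number.
So the coefficient of x^26 is Bell_26 / 26!.
Computing: Bell_26 = 49631246523618756274 and 26! = 403291461126605635584000000, giving
49631246523618756274/403291461126605635584000000 = 1459742544812316361/11861513562547224576000000.

1459742544812316361/11861513562547224576000000


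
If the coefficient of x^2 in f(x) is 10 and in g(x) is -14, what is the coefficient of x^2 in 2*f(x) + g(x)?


Scalar multiplication scales coefficients: 2 * 10 = 20.
Then add the g coefficient: 20 + -14
= 6

6


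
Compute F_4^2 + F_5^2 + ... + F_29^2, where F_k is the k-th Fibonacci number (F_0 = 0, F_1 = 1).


There is a standard identity sum_{k=0}^{N} F_k^2 = F_N * F_{N+1} (proved inductively from the telescoping relation F_k^2 = F_k F_{k+1} - F_{k-1} F_k). Then
sum_{k=4}^{29} F_k^2 = F_29 F_30 - F_3 F_4.
Computing: F_29 = 514229, F_30 = 832040, F_3 = 2, F_4 = 3.
Sum = 514229 * 832040 - 2 * 3 = 427859097154.

427859097154


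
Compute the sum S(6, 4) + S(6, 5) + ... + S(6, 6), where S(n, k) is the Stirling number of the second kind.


By definition, S(n, k) counts partitions of an n-set into exactly k nonempty blocks.
Computing row n = 6 for k = 4..6:
S(6, k): 65, 15, 1
Sum = 81.

81


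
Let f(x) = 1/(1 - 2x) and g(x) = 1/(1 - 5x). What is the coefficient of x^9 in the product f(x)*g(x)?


The coefficient of x^n in f*g is the Cauchy product: sum_{k=0}^{n} a^k * b^(n-k).
With a=2, b=5, n=9:
sum_{k=0}^{9} 2^k * 5^(9-k)
= 3254867

3254867


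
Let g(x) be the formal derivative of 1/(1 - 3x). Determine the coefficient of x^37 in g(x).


Differentiate termwise: d/dx sum_{k>=0} 3^k x^k = sum_{k>=1} k 3^k x^(k-1) = sum_{j>=0} (j+1) 3^(j+1) x^j.
Equivalently, d/dx [1/(1 - 3x)] = 3/(1 - 3x)^2.
For j = 37: 38 * 3^38 = 38 * 1350851717672992089 = 51332365271573699382.

51332365271573699382


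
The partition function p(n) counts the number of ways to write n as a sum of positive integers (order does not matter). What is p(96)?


Using the generating function prod_{k>=1} 1/(1-x^k), we compute p(96).
By dynamic programming over parts 1 through 96:
p(96) = 118114304

118114304


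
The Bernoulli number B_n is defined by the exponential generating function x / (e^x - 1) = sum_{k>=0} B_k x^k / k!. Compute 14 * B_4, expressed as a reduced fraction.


Bernoulli numbers can also be computed recursively via B_0 = 1 and sum_{j=0}^{m} C(m+1, j) B_j = 0 for m >= 1. Odd-index Bernoulli numbers vanish for k >= 3.
Computing B_4 = -1/30, so 14 * B_4 = 14 * -1/30 = -7/15.

-7/15


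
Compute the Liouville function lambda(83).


The Liouville function is lambda(k) = (-1)^Omega(k), where Omega(k) counts the prime factors of k with multiplicity.
Factoring: 83 = 83, so Omega(83) = 1.
lambda(83) = (-1)^1 = -1.

-1


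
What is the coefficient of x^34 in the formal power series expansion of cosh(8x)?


The Maclaurin series is cosh(t) = sum_{m>=0} t^(2m) / (2m)!, so substituting t = 8x, only even powers of x are nonzero, with coefficient of x^(2m) equal to 8^(2m) / (2m)!.
For x^34 the coefficient is 8^34/34! = 5070602400912917605986812821504/295232799039604140847618609643520000000 = 1180591620717411303424/68739242628124575327993046875.

1180591620717411303424/68739242628124575327993046875


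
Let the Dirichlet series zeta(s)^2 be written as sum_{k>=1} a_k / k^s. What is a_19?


The Dirichlet convolution of the constant function 1 with itself gives (1 * 1)(k) = sum_{d | k} 1 = d(k), the number of positive divisors of k.
Since zeta(s) = sum_{k>=1} 1/k^s, we have zeta(s)^2 = sum_{k>=1} d(k)/k^s, so a_k = d(k).
For k = 19: the divisors are 1, 19.
Count = 2.

2


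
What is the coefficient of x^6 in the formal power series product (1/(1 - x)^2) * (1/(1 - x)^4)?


Combine the factors: (1/(1 - x)^2) * (1/(1 - x)^4) = 1/(1 - x)^6.
Then use 1/(1 - x)^r = sum_{k>=0} C(k + r - 1, r - 1) x^k with r = 6 and k = 6:
C(11, 5) = 462.

462


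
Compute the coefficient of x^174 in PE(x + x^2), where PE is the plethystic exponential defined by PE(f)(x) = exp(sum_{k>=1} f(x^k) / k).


With f(x) = x + x^2, the exponent is sum_{k>=1} (x^k + x^(2k)) / k = -ln(1 - x) - ln(1 - x^2). Exponentiating:
PE(x + x^2) = 1 / ((1 - x)(1 - x^2)).
This is the generating function for partitions of n into parts of size 1 or 2. The number of 2's can be any j in 0..87, and the rest are 1's, so
[x^174] = floor(174/2) + 1 = 88.

88


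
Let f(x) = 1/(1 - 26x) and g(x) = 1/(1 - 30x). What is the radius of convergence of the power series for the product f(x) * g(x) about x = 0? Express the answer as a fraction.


The radius of 1/(1 - 26x) is 1/26 (nearest singularity at x = 1/26), and the radius of 1/(1 - 30x) is 1/30.
The product f(x)*g(x) = 1/((1 - 26x)(1 - 30x)) has singularities at both 1/26 and 1/30, so its radius of convergence is the distance to the nearest one:
min(1/26, 1/30) = 1/30.

1/30


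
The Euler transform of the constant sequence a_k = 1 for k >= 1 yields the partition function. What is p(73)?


The Euler transform converts the sequence a_k = 1 into the number of integer partitions.
Using the recurrence or dynamic programming:
p(73) = 6185689

6185689


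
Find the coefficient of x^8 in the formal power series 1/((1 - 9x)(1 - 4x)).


By partial fractions or Cauchy convolution:
The coefficient equals sum_{k=0}^{8} 9^k * 4^(8-k).
= 77431669

77431669


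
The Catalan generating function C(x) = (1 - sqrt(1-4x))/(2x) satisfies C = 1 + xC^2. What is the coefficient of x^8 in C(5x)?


Substituting x -> 5x scales the n-th coefficient by 5^n, so [x^8] C(5x) = 5^8 * C_8.
C_8 = C(2*8, 8)/(9) = 12870/9 = 1430.
So 5^8 * 1430 = 390625 * 1430 = 558593750.

558593750


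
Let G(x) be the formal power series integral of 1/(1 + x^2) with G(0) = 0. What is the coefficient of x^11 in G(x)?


1/(1 + x^2) = sum_{j>=0} (-1)^j x^(2j). Integrating termwise with G(0) = 0:
G(x) = sum_{j>=0} (-1)^j x^(2j+1) / (2j+1) = arctan(x).
Only odd powers are nonzero. For x^11 write 11 = 2*5 + 1, giving
(-1)^5 / 11 = -1/11 = -1/11.

-1/11


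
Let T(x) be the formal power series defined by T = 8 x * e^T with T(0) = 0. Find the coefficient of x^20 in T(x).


Apply the Lagrange inversion formula: if T = 8 x * phi(T) with phi(t) = e^t, then
[x^n] T = 8^n * (1/n) [t^(n-1)] phi(t)^n = 8^n * (1/n) [t^(n-1)] e^(n t) = 8^n * (1/n) * n^(n-1) / (n-1)! = 8^n * n^(n-1) / n!.
When c = 1 this is the Cayley count of rooted labeled trees on n vertices, divided by n!.
For n = 20: 8^20 * 20^19 / 20! = 1152921504606846976 * 5242880000000000000000000/2432902008176640000 = 36893488147419103232000000000000000/14849255421.

36893488147419103232000000000000000/14849255421


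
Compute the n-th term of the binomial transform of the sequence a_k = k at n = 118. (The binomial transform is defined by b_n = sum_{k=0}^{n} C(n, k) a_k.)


With a_k = k, b_n = sum_{k=0}^{n} C(n, k) k. Using k * C(n, k) = n * C(n-1, k-1) gives b_n = n * sum_{k>=1} C(n-1, k-1) = n * 2^(n-1).
For n = 118: 118 * 2^117 = 118 * 166153499473114484112975882535043072 = 19606112937827509125331154139135082496.

19606112937827509125331154139135082496


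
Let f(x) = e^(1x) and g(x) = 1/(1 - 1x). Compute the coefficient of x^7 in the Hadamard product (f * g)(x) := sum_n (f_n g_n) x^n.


Expanding: f_k = 1^k/k! (from e^(1x)) and g_k = 1^k (from 1/(1 - 1x)). So the Hadamard coefficient (f * g)_k = 1^k 1^k / k! = (1)^k / k!.
For k = 7: 1^7/7! = 1/5040 = 1/5040.

1/5040


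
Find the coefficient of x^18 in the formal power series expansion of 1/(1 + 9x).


Write 1/(1 + c x) = 1/(1 - (-c) x) and apply the geometric-series identity
1/(1 - y) = sum_{k>=0} y^k to get 1/(1 + c x) = sum_{k>=0} (-c)^k x^k.
So the coefficient of x^k is (-c)^k = (-1)^k * c^k.
Here c = 9 and k = 18:
(-9)^18 = 1 * 150094635296999121 = 150094635296999121

150094635296999121


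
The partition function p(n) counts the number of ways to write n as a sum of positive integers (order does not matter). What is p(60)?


Using the generating function prod_{k>=1} 1/(1-x^k), we compute p(60).
By dynamic programming over parts 1 through 60:
p(60) = 966467

966467


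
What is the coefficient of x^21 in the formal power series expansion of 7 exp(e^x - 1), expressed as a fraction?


exp(e^x - 1) is the exponential generating function for the Bell numbers Bell_k: exp(e^x - 1) = sum_{k>=0} Bell_k x^k / k!.
So the coefficient of x^21 in 7 exp(e^x - 1) is 7 Bell_21 / 21!.
Computing: Bell_21 = 474869816156751 and 21! = 51090942171709440000, giving
7 * 474869816156751/51090942171709440000 = 158289938718917/2432902008176640000.

158289938718917/2432902008176640000


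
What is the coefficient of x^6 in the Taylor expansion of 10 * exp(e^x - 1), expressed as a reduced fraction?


exp(e^x - 1) = sum_{k>=0} Bell_k x^k / k!, where Bell_k is the k-th Bell number.
So the coefficient of x^6 is 10 * Bell_6 / 6!.
Computing: Bell_6 = 203 and 6! = 720, giving
10 * 203/720 = 203/72.

203/72


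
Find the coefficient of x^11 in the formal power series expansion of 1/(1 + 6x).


Write 1/(1 + c x) = 1/(1 - (-c) x) and apply the geometric-series identity
1/(1 - y) = sum_{k>=0} y^k to get 1/(1 + c x) = sum_{k>=0} (-c)^k x^k.
So the coefficient of x^k is (-c)^k = (-1)^k * c^k.
Here c = 6 and k = 11:
(-6)^11 = -1 * 362797056 = -362797056

-362797056


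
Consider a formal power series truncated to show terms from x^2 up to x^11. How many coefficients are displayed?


From x^2 to x^11 inclusive, the count is 11 - 2 + 1 = 10.

10


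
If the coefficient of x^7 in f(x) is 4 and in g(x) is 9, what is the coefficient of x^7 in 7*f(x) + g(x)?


Scalar multiplication scales coefficients: 7 * 4 = 28.
Then add the g coefficient: 28 + 9
= 37

37


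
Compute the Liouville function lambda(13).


The Liouville function is lambda(k) = (-1)^Omega(k), where Omega(k) counts the prime factors of k with multiplicity.
Factoring: 13 = 13, so Omega(13) = 1.
lambda(13) = (-1)^1 = -1.

-1


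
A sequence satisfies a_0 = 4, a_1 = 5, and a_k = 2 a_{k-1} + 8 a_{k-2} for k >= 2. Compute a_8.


The characteristic equation is t^2 - 2 t - 8 = 0, with roots r_1 = 4 and r_2 = -2 (so c_1 = r_1 + r_2, c_2 = -r_1 r_2 as required).
One can use the closed form a_n = A r_1^n + B r_2^n, but direct iteration is more reliable:
a_0 = 4, a_1 = 5, a_2 = 42, a_3 = 124, a_4 = 584, a_5 = 2160, a_6 = 8992, a_7 = 35264, a_8 = 142464.
So a_8 = 142464.

142464


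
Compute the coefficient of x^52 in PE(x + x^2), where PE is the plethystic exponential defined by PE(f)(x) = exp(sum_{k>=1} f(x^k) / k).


With f(x) = x + x^2, the exponent is sum_{k>=1} (x^k + x^(2k)) / k = -ln(1 - x) - ln(1 - x^2). Exponentiating:
PE(x + x^2) = 1 / ((1 - x)(1 - x^2)).
This is the generating function for partitions of n into parts of size 1 or 2. The number of 2's can be any j in 0..26, and the rest are 1's, so
[x^52] = floor(52/2) + 1 = 27.

27


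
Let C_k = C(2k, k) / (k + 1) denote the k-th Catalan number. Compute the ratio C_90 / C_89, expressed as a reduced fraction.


Using C_k = (2k)! / (k! (k+1)!), the ratio C_{k+1}/C_k simplifies to
C_{k+1}/C_k = [(2k+2)! / ((k+1)! (k+2)!)] * [k! (k+1)! / (2k)!]
 = (2k+2)(2k+1) / ((k+1)(k+2)) = 2(2k+1) / (k+2).
For k = 89: 2(2*89 + 1) / (89 + 2) = 358/91 = 358/91.

358/91


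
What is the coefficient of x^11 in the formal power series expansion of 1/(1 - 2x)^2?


The general identity 1/(1 - c x)^r = sum_{k>=0} c^k C(k + r - 1, r - 1) x^k follows by substituting y = c x into 1/(1 - y)^r = sum_{k>=0} C(k + r - 1, r - 1) y^k.
For c = 2, r = 2, k = 11:
2^11 * C(12, 1) = 2048 * 12 = 24576.

24576


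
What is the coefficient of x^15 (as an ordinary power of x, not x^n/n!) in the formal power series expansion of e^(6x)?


The exponential series is e^y = sum_{k>=0} y^k / k!. Substituting y = 6x gives
e^(6x) = sum_{k>=0} 6^k x^k / k!.
So the coefficient of x^n is a^n/n! with a = 6, n = 15:
6^15 / 15! = 470184984576/1307674368000 = 314928/875875

314928/875875


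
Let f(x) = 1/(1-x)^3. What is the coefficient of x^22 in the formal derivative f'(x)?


Differentiate: d/dx [ 1/(1-x)^r ] = r / (1-x)^(r+1).
Here r = 3, so f'(x) = 3 / (1-x)^4.
The expansion of 1/(1-x)^(r+1) has coefficient of x^n equal to C(n+r, r).
So the coefficient of x^22 in f'(x) is
3 * C(25, 3) = 3 * 2300 = 6900

6900


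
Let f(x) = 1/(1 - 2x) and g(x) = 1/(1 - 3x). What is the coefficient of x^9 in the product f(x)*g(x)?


The coefficient of x^n in f*g is the Cauchy product: sum_{k=0}^{n} a^k * b^(n-k).
With a=2, b=3, n=9:
sum_{k=0}^{9} 2^k * 3^(9-k)
= 58025

58025


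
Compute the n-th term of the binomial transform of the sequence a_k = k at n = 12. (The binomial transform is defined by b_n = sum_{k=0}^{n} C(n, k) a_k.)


With a_k = k, b_n = sum_{k=0}^{n} C(n, k) k. Using k * C(n, k) = n * C(n-1, k-1) gives b_n = n * sum_{k>=1} C(n-1, k-1) = n * 2^(n-1).
For n = 12: 12 * 2^11 = 12 * 2048 = 24576.

24576


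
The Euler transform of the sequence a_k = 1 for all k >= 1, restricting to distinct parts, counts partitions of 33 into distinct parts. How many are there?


Partitions of 33 into distinct parts can be computed via generating function.
Product (1+x)(1+x^2)(1+x^3)...
The coefficient of x^33 = 448

448


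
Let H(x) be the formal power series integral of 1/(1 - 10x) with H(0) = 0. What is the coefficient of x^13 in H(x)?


1/(1 - 10x) = sum_{k>=0} 10^k x^k. Integrating termwise with H(0) = 0:
H(x) = sum_{k>=0} 10^k x^(k+1) / (k+1) = sum_{m>=1} 10^(m-1) x^m / m.
For m = 13: 10^12/13 = 1000000000000/13 = 1000000000000/13.

1000000000000/13


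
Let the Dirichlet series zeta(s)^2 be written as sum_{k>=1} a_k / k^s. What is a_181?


The Dirichlet convolution of the constant function 1 with itself gives (1 * 1)(k) = sum_{d | k} 1 = d(k), the number of positive divisors of k.
Since zeta(s) = sum_{k>=1} 1/k^s, we have zeta(s)^2 = sum_{k>=1} d(k)/k^s, so a_k = d(k).
For k = 181: the divisors are 1, 181.
Count = 2.

2


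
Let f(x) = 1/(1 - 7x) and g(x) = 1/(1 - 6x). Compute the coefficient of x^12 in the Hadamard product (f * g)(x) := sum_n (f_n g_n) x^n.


f has coefficients f_k = 7^k and g has coefficients g_k = 6^k, so the Hadamard product has coefficient (f*g)_k = 7^k * 6^k = 42^k.
For k = 12: 42^12 = 30129469486639681536.

30129469486639681536


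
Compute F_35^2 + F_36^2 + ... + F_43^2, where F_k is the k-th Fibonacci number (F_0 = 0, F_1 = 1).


There is a standard identity sum_{k=0}^{N} F_k^2 = F_N * F_{N+1} (proved inductively from the telescoping relation F_k^2 = F_k F_{k+1} - F_{k-1} F_k). Then
sum_{k=35}^{43} F_k^2 = F_43 F_44 - F_34 F_35.
Computing: F_43 = 433494437, F_44 = 701408733, F_34 = 5702887, F_35 = 9227465.
Sum = 433494437 * 701408733 - 5702887 * 9227465 = 304004160628526866.

304004160628526866


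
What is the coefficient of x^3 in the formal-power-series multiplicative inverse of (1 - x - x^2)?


Let the inverse be f(x) = sum_{k>=0} a_k x^k. From f(x) * (1 - x - x^2) = 1 and matching coefficients:
 x^0: a_0 = 1.
 x^1: a_1 - a_0 = 0, so a_1 = 1.
 x^k (k >= 2): a_k - a_{k-1} - a_{k-2} = 0, i.e. a_k = a_{k-1} + a_{k-2}.
This is the Fibonacci-type recurrence shifted so that a_0 = a_1 = 1.
Iterating: a_0=1, a_1=1, a_2=2, a_3=3
a_3 = 3.

3


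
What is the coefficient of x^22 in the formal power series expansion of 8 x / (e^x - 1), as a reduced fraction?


The exponential generating function for Bernoulli numbers is
x / (e^x - 1) = sum_{k>=0} B_k x^k / k!.
So the coefficient of x^22 in 8 x / (e^x - 1) is 8 B_22 / 22!.
Computing: B_22 = 854513/138, 22! = 1124000727777607680000, giving
8 * 854513/138 / 1124000727777607680000 = 77683/1762637504923975680000.

77683/1762637504923975680000


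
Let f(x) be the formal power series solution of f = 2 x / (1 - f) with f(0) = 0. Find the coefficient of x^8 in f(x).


Apply Lagrange inversion: f = 2 x * phi(f) with phi(t) = 1/(1 - t), so
[x^n] f = 2^n * (1/n) [t^(n-1)] phi(t)^n = 2^n * (1/n) [t^(n-1)] (1 - t)^(-n) = 2^n * (1/n) C(2n - 2, n - 1) = 2^n * C_{n-1}.
For n = 8: C_7 = C(14, 7) / 8 = 3432/8 = 429.
With the 2^8 = 256 factor, the coefficient is 256 * 429 = 109824.

109824


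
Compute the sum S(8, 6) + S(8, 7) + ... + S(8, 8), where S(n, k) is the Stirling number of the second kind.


By definition, S(n, k) counts partitions of an n-set into exactly k nonempty blocks.
Computing row n = 8 for k = 6..8:
S(8, k): 266, 28, 1
Sum = 295.

295


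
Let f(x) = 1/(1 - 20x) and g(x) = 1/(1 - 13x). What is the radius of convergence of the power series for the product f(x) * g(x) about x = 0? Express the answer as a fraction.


The radius of 1/(1 - 20x) is 1/20 (nearest singularity at x = 1/20), and the radius of 1/(1 - 13x) is 1/13.
The product f(x)*g(x) = 1/((1 - 20x)(1 - 13x)) has singularities at both 1/20 and 1/13, so its radius of convergence is the distance to the nearest one:
min(1/20, 1/13) = 1/20.

1/20


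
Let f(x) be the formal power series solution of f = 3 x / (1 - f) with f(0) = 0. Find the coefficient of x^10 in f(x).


Apply Lagrange inversion: f = 3 x * phi(f) with phi(t) = 1/(1 - t), so
[x^n] f = 3^n * (1/n) [t^(n-1)] phi(t)^n = 3^n * (1/n) [t^(n-1)] (1 - t)^(-n) = 3^n * (1/n) C(2n - 2, n - 1) = 3^n * C_{n-1}.
For n = 10: C_9 = C(18, 9) / 10 = 48620/10 = 4862.
With the 3^10 = 59049 factor, the coefficient is 59049 * 4862 = 287096238.

287096238


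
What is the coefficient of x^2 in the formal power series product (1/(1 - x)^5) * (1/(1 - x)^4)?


Combine the factors: (1/(1 - x)^5) * (1/(1 - x)^4) = 1/(1 - x)^9.
Then use 1/(1 - x)^r = sum_{k>=0} C(k + r - 1, r - 1) x^k with r = 9 and k = 2:
C(10, 8) = 45.

45


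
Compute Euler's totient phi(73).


phi(n) counts integers in [1, n] coprime to n. Using the multiplicative formula phi(n) = n * prod_{p | n} (1 - 1/p):
73 = 73, so
phi(73) = 73 * (1 - 1/73) = 72.

72


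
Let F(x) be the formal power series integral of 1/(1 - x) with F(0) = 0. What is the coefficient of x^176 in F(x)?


1/(1 - x) = sum_{k>=0} x^k. Integrating termwise and using F(0) = 0 gives
F(x) = sum_{k>=0} x^(k+1) / (k+1) = sum_{m>=1} x^m / m = -ln(1 - x).
So the coefficient of x^176 is 1/176 = 1/176.

1/176


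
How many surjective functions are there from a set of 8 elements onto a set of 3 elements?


By inclusion-exclusion on which target elements are missed, the number of surjections from an n-set onto a k-set is
surj(n, k) = sum_{j=0}^{k} (-1)^j C(k, j) (k - j)^n.
Equivalently surj(n, k) = k! * S(n, k), where S(n, k) is the Stirling number of the second kind.
For n = 8, k = 3:
S(8, 3) = 966, so
surj = 3! * 966 = 6 * 966 = 5796.

5796
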